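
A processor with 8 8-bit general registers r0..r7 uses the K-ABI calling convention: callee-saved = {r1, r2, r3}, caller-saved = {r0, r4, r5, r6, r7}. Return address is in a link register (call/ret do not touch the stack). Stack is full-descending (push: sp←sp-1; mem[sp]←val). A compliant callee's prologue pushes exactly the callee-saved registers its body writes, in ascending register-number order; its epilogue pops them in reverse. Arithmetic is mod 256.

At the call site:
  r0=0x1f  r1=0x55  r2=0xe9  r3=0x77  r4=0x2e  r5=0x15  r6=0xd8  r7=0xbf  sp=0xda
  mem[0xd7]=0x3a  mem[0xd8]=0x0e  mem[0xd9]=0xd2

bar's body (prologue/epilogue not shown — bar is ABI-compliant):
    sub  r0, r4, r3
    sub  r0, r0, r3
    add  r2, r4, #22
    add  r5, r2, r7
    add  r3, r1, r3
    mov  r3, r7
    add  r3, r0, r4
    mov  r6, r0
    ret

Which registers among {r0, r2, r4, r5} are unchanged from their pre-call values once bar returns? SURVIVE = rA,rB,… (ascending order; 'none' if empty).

SURVIVE = r2,r4

prologue: push r2 -> mem[0xd9]=0xe9, sp=0xd9
prologue: push r3 -> mem[0xd8]=0x77, sp=0xd8
body[0] sub  r0, r4, r3 -> r0=0xb7
body[1] sub  r0, r0, r3 -> r0=0x40
body[2] add  r2, r4, #22 -> r2=0x44
body[3] add  r5, r2, r7 -> r5=0x03
body[4] add  r3, r1, r3 -> r3=0xcc
body[5] mov  r3, r7 -> r3=0xbf
body[6] add  r3, r0, r4 -> r3=0x6e
body[7] mov  r6, r0 -> r6=0x40
epilogue: pop r3=0x77, sp=0xd9
epilogue: pop r2=0xe9, sp=0xda
r0: caller-saved, written=True
r2: callee-saved, written=True
r4: caller-saved, written=False
r5: caller-saved, written=True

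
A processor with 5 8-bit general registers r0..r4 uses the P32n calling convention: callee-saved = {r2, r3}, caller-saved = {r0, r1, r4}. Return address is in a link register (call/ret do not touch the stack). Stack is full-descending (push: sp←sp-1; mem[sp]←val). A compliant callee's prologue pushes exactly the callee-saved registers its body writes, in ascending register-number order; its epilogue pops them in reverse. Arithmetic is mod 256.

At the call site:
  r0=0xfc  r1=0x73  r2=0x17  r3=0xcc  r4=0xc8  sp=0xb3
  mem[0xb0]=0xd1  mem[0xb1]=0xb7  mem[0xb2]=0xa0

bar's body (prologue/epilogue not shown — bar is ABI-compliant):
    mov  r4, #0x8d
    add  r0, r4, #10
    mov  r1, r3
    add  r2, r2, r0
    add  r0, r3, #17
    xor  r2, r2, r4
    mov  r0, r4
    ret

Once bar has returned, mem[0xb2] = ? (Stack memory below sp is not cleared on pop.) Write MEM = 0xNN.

prologue: push r2 → mem[0xb2]=0x17, sp=0xb2
body[0] mov  r4, #0x8d → r4=0x8d
body[1] add  r0, r4, #10 → r0=0x97
body[2] mov  r1, r3 → r1=0xcc
body[3] add  r2, r2, r0 → r2=0xae
body[4] add  r0, r3, #17 → r0=0xdd
body[5] xor  r2, r2, r4 → r2=0x23
body[6] mov  r0, r4 → r0=0x8d
epilogue: pop r2=0x17, sp=0xb3
prologue pushed ['r2'] at ['0xb2']

MEM = 0x17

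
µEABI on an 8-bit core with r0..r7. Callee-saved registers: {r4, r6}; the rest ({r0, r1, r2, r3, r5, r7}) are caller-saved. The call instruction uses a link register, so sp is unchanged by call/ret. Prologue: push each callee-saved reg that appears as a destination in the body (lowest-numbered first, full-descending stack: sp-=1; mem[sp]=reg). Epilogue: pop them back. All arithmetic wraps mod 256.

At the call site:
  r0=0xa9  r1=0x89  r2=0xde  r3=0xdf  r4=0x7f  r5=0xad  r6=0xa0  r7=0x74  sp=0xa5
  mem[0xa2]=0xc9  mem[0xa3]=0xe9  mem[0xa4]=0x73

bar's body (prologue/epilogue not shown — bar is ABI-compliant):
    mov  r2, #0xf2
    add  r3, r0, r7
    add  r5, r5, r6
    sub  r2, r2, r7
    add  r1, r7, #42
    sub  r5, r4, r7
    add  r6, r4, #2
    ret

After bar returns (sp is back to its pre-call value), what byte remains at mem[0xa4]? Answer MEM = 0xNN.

MEM = 0xa0

prologue: push r6 → mem[0xa4]=0xa0, sp=0xa4
body[0] mov  r2, #0xf2 → r2=0xf2
body[1] add  r3, r0, r7 → r3=0x1d
body[2] add  r5, r5, r6 → r5=0x4d
body[3] sub  r2, r2, r7 → r2=0x7e
body[4] add  r1, r7, #42 → r1=0x9e
body[5] sub  r5, r4, r7 → r5=0x0b
body[6] add  r6, r4, #2 → r6=0x81
epilogue: pop r6=0xa0, sp=0xa5
prologue pushed ['r6'] at ['0xa4']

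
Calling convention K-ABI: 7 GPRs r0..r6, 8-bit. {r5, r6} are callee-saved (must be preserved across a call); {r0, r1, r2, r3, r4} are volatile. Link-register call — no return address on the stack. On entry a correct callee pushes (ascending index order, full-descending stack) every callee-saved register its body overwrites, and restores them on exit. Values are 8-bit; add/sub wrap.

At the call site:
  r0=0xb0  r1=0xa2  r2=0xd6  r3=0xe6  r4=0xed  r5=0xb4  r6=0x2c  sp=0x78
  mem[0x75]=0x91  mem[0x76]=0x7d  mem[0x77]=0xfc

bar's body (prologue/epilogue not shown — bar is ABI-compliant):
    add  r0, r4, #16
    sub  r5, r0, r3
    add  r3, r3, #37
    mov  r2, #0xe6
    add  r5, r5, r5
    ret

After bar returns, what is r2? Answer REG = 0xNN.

REG = 0xe6

prologue: push r5 -> mem[0x77]=0xb4, sp=0x77
body[0] add  r0, r4, #16 -> r0=0xfd
body[1] sub  r5, r0, r3 -> r5=0x17
body[2] add  r3, r3, #37 -> r3=0x0b
body[3] mov  r2, #0xe6 -> r2=0xe6
body[4] add  r5, r5, r5 -> r5=0x2e
epilogue: pop r5=0xb4, sp=0x78
r2 is caller-saved -> body value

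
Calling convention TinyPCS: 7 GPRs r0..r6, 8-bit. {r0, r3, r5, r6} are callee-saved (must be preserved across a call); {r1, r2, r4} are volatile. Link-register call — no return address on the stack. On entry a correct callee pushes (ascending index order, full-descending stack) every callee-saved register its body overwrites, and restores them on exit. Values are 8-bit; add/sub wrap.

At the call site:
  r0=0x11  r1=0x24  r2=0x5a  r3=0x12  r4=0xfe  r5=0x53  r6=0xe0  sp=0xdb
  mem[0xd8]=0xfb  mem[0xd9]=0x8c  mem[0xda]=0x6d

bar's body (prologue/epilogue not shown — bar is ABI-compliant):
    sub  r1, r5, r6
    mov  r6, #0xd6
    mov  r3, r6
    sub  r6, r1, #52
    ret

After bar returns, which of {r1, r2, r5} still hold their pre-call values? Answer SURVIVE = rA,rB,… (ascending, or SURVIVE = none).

SURVIVE = r2,r5

prologue: push r3 → mem[0xda]=0x12, sp=0xda
prologue: push r6 → mem[0xd9]=0xe0, sp=0xd9
body[0] sub  r1, r5, r6 → r1=0x73
body[1] mov  r6, #0xd6 → r6=0xd6
body[2] mov  r3, r6 → r3=0xd6
body[3] sub  r6, r1, #52 → r6=0x3f
epilogue: pop r6=0xe0, sp=0xda
epilogue: pop r3=0x12, sp=0xdb
r1: caller-saved, written=True
r2: caller-saved, written=False
r5: callee-saved, written=False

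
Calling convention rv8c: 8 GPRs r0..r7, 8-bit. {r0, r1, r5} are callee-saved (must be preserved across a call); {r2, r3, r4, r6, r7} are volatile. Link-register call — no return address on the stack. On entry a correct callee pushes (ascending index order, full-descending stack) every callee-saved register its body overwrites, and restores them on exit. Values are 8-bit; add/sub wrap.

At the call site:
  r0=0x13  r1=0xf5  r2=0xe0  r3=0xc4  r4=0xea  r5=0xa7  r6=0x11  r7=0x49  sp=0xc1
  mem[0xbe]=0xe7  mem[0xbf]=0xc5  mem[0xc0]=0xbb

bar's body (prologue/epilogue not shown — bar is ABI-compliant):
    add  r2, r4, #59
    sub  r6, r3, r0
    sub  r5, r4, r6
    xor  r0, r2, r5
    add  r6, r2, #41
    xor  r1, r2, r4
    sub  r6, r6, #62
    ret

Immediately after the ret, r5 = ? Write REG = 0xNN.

REG = 0xa7

prologue: push r0 → mem[0xc0]=0x13, sp=0xc0
prologue: push r1 → mem[0xbf]=0xf5, sp=0xbf
prologue: push r5 → mem[0xbe]=0xa7, sp=0xbe
body[0] add  r2, r4, #59 → r2=0x25
body[1] sub  r6, r3, r0 → r6=0xb1
body[2] sub  r5, r4, r6 → r5=0x39
body[3] xor  r0, r2, r5 → r0=0x1c
body[4] add  r6, r2, #41 → r6=0x4e
body[5] xor  r1, r2, r4 → r1=0xcf
body[6] sub  r6, r6, #62 → r6=0x10
epilogue: pop r5=0xa7, sp=0xbf
epilogue: pop r1=0xf5, sp=0xc0
epilogue: pop r0=0x13, sp=0xc1
r5 is callee-saved → restored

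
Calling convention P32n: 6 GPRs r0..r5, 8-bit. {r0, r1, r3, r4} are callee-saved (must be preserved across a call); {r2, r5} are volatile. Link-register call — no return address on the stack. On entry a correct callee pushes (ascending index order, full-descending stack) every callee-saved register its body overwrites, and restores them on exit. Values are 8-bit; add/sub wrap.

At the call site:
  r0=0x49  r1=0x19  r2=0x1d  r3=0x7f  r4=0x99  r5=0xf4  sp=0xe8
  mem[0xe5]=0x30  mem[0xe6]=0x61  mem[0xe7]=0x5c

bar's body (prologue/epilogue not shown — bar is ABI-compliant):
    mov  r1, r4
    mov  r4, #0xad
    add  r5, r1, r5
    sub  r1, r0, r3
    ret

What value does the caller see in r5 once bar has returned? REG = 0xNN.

prologue: push r1 → mem[0xe7]=0x19, sp=0xe7
prologue: push r4 → mem[0xe6]=0x99, sp=0xe6
body[0] mov  r1, r4 → r1=0x99
body[1] mov  r4, #0xad → r4=0xad
body[2] add  r5, r1, r5 → r5=0x8d
body[3] sub  r1, r0, r3 → r1=0xca
epilogue: pop r4=0x99, sp=0xe7
epilogue: pop r1=0x19, sp=0xe8
r5 is caller-saved → body value

REG = 0x8d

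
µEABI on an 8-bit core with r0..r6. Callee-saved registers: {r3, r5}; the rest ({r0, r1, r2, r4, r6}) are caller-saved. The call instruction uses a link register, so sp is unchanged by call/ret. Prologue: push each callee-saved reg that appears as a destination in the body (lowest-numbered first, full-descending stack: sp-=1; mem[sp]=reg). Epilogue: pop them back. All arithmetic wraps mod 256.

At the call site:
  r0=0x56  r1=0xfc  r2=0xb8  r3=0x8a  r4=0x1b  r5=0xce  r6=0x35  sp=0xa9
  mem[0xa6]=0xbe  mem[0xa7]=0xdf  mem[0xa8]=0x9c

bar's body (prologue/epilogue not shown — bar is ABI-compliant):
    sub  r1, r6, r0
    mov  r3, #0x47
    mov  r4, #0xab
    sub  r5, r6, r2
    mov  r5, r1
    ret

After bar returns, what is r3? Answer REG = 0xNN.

prologue: push r3 -> mem[0xa8]=0x8a, sp=0xa8
prologue: push r5 -> mem[0xa7]=0xce, sp=0xa7
body[0] sub  r1, r6, r0 -> r1=0xdf
body[1] mov  r3, #0x47 -> r3=0x47
body[2] mov  r4, #0xab -> r4=0xab
body[3] sub  r5, r6, r2 -> r5=0x7d
body[4] mov  r5, r1 -> r5=0xdf
epilogue: pop r5=0xce, sp=0xa8
epilogue: pop r3=0x8a, sp=0xa9
r3 is callee-saved -> restored

REG = 0x8a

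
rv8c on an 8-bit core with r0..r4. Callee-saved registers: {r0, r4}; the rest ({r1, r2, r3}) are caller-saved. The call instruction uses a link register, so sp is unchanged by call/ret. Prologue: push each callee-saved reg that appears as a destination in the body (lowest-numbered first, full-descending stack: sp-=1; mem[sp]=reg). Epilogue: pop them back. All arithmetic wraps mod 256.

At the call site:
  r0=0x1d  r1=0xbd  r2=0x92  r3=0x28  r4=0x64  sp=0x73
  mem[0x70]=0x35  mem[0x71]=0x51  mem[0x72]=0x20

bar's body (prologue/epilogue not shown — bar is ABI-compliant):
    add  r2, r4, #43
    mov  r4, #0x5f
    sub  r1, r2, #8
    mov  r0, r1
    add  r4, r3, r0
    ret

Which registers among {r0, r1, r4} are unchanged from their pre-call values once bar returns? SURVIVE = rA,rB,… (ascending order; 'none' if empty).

SURVIVE = r0,r4

prologue: push r0 -> mem[0x72]=0x1d, sp=0x72
prologue: push r4 -> mem[0x71]=0x64, sp=0x71
body[0] add  r2, r4, #43 -> r2=0x8f
body[1] mov  r4, #0x5f -> r4=0x5f
body[2] sub  r1, r2, #8 -> r1=0x87
body[3] mov  r0, r1 -> r0=0x87
body[4] add  r4, r3, r0 -> r4=0xaf
epilogue: pop r4=0x64, sp=0x72
epilogue: pop r0=0x1d, sp=0x73
r0: callee-saved, written=True
r1: caller-saved, written=True
r4: callee-saved, written=True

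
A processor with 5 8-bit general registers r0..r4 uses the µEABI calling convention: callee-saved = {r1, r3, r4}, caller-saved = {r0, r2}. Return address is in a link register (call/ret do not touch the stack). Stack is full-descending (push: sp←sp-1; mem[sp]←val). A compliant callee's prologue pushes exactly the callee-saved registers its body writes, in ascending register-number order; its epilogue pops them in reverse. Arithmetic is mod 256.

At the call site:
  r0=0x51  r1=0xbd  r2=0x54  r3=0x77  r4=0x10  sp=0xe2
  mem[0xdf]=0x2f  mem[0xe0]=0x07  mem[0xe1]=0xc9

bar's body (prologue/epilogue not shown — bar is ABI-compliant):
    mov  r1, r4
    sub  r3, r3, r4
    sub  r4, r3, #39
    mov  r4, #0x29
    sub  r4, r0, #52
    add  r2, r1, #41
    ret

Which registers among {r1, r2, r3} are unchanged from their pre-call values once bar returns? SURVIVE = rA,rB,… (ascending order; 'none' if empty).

prologue: push r1 → mem[0xe1]=0xbd, sp=0xe1
prologue: push r3 → mem[0xe0]=0x77, sp=0xe0
prologue: push r4 → mem[0xdf]=0x10, sp=0xdf
body[0] mov  r1, r4 → r1=0x10
body[1] sub  r3, r3, r4 → r3=0x67
body[2] sub  r4, r3, #39 → r4=0x40
body[3] mov  r4, #0x29 → r4=0x29
body[4] sub  r4, r0, #52 → r4=0x1d
body[5] add  r2, r1, #41 → r2=0x39
epilogue: pop r4=0x10, sp=0xe0
epilogue: pop r3=0x77, sp=0xe1
epilogue: pop r1=0xbd, sp=0xe2
r1: callee-saved, written=True
r2: caller-saved, written=True
r3: callee-saved, written=True

SURVIVE = r1,r3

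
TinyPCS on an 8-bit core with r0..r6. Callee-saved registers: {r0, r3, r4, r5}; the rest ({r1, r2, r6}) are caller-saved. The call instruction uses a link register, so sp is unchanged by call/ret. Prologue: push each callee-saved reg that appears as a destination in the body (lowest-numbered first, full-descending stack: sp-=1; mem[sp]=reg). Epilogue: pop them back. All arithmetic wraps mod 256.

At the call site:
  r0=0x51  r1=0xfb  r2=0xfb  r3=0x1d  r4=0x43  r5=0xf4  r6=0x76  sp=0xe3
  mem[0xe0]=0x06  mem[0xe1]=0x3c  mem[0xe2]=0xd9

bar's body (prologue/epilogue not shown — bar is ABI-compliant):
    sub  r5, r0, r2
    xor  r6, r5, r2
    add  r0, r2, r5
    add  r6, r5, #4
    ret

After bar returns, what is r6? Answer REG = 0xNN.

REG = 0x5a

prologue: push r0 → mem[0xe2]=0x51, sp=0xe2
prologue: push r5 → mem[0xe1]=0xf4, sp=0xe1
body[0] sub  r5, r0, r2 → r5=0x56
body[1] xor  r6, r5, r2 → r6=0xad
body[2] add  r0, r2, r5 → r0=0x51
body[3] add  r6, r5, #4 → r6=0x5a
epilogue: pop r5=0xf4, sp=0xe2
epilogue: pop r0=0x51, sp=0xe3
r6 is caller-saved → body value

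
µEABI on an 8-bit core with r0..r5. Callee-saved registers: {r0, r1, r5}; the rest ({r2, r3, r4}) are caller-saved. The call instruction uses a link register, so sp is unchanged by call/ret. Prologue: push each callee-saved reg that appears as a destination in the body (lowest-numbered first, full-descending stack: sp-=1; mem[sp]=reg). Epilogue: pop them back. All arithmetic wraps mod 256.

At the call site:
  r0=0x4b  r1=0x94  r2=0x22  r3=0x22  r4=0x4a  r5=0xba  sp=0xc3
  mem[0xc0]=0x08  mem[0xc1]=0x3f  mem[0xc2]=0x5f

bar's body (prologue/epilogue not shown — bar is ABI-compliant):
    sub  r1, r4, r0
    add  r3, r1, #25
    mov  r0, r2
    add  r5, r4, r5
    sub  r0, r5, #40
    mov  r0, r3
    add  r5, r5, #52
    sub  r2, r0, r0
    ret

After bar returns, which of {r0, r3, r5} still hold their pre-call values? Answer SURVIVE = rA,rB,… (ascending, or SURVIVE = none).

SURVIVE = r0,r5

prologue: push r0 → mem[0xc2]=0x4b, sp=0xc2
prologue: push r1 → mem[0xc1]=0x94, sp=0xc1
prologue: push r5 → mem[0xc0]=0xba, sp=0xc0
body[0] sub  r1, r4, r0 → r1=0xff
body[1] add  r3, r1, #25 → r3=0x18
body[2] mov  r0, r2 → r0=0x22
body[3] add  r5, r4, r5 → r5=0x04
body[4] sub  r0, r5, #40 → r0=0xdc
body[5] mov  r0, r3 → r0=0x18
body[6] add  r5, r5, #52 → r5=0x38
body[7] sub  r2, r0, r0 → r2=0x00
epilogue: pop r5=0xba, sp=0xc1
epilogue: pop r1=0x94, sp=0xc2
epilogue: pop r0=0x4b, sp=0xc3
r0: callee-saved, written=True
r3: caller-saved, written=True
r5: callee-saved, written=True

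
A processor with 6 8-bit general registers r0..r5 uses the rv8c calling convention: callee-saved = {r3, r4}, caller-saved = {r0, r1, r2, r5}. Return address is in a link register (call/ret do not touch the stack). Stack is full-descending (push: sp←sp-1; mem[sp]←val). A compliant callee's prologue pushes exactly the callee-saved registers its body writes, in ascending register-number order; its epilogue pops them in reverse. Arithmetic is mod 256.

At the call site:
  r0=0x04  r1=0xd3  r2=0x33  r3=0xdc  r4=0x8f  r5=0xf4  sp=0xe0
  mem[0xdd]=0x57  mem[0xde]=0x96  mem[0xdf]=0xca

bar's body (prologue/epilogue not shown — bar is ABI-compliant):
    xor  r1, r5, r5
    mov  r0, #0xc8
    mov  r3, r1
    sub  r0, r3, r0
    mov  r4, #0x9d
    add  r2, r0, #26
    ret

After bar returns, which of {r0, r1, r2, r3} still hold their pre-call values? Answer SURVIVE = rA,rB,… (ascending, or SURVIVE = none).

SURVIVE = r3

prologue: push r3 -> mem[0xdf]=0xdc, sp=0xdf
prologue: push r4 -> mem[0xde]=0x8f, sp=0xde
body[0] xor  r1, r5, r5 -> r1=0x00
body[1] mov  r0, #0xc8 -> r0=0xc8
body[2] mov  r3, r1 -> r3=0x00
body[3] sub  r0, r3, r0 -> r0=0x38
body[4] mov  r4, #0x9d -> r4=0x9d
body[5] add  r2, r0, #26 -> r2=0x52
epilogue: pop r4=0x8f, sp=0xdf
epilogue: pop r3=0xdc, sp=0xe0
r0: caller-saved, written=True
r1: caller-saved, written=True
r2: caller-saved, written=True
r3: callee-saved, written=True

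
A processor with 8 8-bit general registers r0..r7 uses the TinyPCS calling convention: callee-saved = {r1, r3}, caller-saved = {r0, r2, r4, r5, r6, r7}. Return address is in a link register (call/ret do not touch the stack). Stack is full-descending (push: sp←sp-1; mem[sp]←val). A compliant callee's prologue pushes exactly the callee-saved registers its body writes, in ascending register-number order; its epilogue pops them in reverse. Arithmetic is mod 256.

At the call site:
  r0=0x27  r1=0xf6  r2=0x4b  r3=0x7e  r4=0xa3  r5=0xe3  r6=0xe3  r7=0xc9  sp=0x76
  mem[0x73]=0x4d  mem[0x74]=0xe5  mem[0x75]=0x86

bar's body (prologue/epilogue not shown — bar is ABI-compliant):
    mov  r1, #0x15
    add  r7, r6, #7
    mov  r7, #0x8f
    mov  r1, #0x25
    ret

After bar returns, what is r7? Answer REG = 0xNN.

prologue: push r1 -> mem[0x75]=0xf6, sp=0x75
body[0] mov  r1, #0x15 -> r1=0x15
body[1] add  r7, r6, #7 -> r7=0xea
body[2] mov  r7, #0x8f -> r7=0x8f
body[3] mov  r1, #0x25 -> r1=0x25
epilogue: pop r1=0xf6, sp=0x76
r7 is caller-saved -> body value

REG = 0x8f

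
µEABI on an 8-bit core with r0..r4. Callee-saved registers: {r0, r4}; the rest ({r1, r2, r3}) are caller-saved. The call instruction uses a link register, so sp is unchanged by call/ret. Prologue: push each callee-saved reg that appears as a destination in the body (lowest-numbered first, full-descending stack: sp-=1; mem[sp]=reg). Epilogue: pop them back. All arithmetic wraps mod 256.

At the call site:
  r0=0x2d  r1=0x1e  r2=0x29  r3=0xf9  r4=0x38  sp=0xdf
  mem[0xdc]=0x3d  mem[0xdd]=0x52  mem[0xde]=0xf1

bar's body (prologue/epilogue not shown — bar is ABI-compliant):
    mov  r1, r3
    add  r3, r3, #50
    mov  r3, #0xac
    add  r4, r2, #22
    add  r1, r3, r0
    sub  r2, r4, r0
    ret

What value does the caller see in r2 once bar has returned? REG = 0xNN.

prologue: push r4 -> mem[0xde]=0x38, sp=0xde
body[0] mov  r1, r3 -> r1=0xf9
body[1] add  r3, r3, #50 -> r3=0x2b
body[2] mov  r3, #0xac -> r3=0xac
body[3] add  r4, r2, #22 -> r4=0x3f
body[4] add  r1, r3, r0 -> r1=0xd9
body[5] sub  r2, r4, r0 -> r2=0x12
epilogue: pop r4=0x38, sp=0xdf
r2 is caller-saved -> body value

REG = 0x12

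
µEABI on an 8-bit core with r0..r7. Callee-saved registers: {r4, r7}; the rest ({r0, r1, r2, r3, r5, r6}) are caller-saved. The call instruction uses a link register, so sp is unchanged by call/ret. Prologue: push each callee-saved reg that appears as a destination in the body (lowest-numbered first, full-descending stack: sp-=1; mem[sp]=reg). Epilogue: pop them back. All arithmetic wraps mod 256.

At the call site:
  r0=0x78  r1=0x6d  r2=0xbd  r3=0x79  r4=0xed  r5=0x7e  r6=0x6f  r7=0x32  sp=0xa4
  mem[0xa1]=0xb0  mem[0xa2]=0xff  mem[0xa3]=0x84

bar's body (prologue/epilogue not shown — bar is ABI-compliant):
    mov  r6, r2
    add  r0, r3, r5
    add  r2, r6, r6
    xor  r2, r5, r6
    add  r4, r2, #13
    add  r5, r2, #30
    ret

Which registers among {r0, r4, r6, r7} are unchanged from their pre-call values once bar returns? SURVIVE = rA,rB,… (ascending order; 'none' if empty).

SURVIVE = r4,r7

prologue: push r4 → mem[0xa3]=0xed, sp=0xa3
body[0] mov  r6, r2 → r6=0xbd
body[1] add  r0, r3, r5 → r0=0xf7
body[2] add  r2, r6, r6 → r2=0x7a
body[3] xor  r2, r5, r6 → r2=0xc3
body[4] add  r4, r2, #13 → r4=0xd0
body[5] add  r5, r2, #30 → r5=0xe1
epilogue: pop r4=0xed, sp=0xa4
r0: caller-saved, written=True
r4: callee-saved, written=True
r6: caller-saved, written=True
r7: callee-saved, written=False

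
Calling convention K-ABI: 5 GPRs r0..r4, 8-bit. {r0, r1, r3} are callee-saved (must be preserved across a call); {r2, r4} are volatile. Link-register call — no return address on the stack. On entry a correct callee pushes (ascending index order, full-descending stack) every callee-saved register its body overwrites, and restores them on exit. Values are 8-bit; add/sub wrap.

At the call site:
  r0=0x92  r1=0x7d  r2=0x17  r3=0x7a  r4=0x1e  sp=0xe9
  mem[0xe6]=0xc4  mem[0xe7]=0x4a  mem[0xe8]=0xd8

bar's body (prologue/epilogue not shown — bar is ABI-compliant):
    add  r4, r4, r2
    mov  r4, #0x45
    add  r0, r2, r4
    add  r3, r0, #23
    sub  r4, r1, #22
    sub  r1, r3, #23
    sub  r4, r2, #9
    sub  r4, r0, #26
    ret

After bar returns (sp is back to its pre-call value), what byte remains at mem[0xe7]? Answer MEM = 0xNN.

prologue: push r0 → mem[0xe8]=0x92, sp=0xe8
prologue: push r1 → mem[0xe7]=0x7d, sp=0xe7
prologue: push r3 → mem[0xe6]=0x7a, sp=0xe6
body[0] add  r4, r4, r2 → r4=0x35
body[1] mov  r4, #0x45 → r4=0x45
body[2] add  r0, r2, r4 → r0=0x5c
body[3] add  r3, r0, #23 → r3=0x73
body[4] sub  r4, r1, #22 → r4=0x67
body[5] sub  r1, r3, #23 → r1=0x5c
body[6] sub  r4, r2, #9 → r4=0x0e
body[7] sub  r4, r0, #26 → r4=0x42
epilogue: pop r3=0x7a, sp=0xe7
epilogue: pop r1=0x7d, sp=0xe8
epilogue: pop r0=0x92, sp=0xe9
prologue pushed ['r0', 'r1', 'r3'] at ['0xe8', '0xe7', '0xe6']

MEM = 0x7d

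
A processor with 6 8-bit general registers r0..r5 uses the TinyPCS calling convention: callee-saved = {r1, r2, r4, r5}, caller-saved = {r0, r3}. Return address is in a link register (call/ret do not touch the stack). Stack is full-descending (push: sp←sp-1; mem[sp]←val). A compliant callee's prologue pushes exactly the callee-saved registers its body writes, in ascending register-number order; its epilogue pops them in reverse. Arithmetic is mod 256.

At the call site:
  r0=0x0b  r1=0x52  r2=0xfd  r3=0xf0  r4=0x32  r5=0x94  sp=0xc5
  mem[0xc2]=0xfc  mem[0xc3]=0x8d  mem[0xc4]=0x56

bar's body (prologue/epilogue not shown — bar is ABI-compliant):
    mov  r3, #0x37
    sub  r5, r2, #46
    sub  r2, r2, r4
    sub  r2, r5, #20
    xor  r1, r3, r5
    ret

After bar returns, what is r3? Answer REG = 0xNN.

REG = 0x37

prologue: push r1 -> mem[0xc4]=0x52, sp=0xc4
prologue: push r2 -> mem[0xc3]=0xfd, sp=0xc3
prologue: push r5 -> mem[0xc2]=0x94, sp=0xc2
body[0] mov  r3, #0x37 -> r3=0x37
body[1] sub  r5, r2, #46 -> r5=0xcf
body[2] sub  r2, r2, r4 -> r2=0xcb
body[3] sub  r2, r5, #20 -> r2=0xbb
body[4] xor  r1, r3, r5 -> r1=0xf8
epilogue: pop r5=0x94, sp=0xc3
epilogue: pop r2=0xfd, sp=0xc4
epilogue: pop r1=0x52, sp=0xc5
r3 is caller-saved -> body value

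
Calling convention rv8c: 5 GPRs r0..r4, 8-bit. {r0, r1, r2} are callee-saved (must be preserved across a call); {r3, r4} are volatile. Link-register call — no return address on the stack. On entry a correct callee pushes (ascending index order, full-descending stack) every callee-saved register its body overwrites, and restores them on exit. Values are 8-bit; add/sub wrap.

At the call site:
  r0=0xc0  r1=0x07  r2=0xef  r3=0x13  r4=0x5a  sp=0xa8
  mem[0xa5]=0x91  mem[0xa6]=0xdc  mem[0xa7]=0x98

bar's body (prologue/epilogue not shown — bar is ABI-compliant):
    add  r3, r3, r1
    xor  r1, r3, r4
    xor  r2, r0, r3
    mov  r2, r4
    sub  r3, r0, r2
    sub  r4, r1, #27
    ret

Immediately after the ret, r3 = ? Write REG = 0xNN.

REG = 0x66

prologue: push r1 -> mem[0xa7]=0x07, sp=0xa7
prologue: push r2 -> mem[0xa6]=0xef, sp=0xa6
body[0] add  r3, r3, r1 -> r3=0x1a
body[1] xor  r1, r3, r4 -> r1=0x40
body[2] xor  r2, r0, r3 -> r2=0xda
body[3] mov  r2, r4 -> r2=0x5a
body[4] sub  r3, r0, r2 -> r3=0x66
body[5] sub  r4, r1, #27 -> r4=0x25
epilogue: pop r2=0xef, sp=0xa7
epilogue: pop r1=0x07, sp=0xa8
r3 is caller-saved -> body value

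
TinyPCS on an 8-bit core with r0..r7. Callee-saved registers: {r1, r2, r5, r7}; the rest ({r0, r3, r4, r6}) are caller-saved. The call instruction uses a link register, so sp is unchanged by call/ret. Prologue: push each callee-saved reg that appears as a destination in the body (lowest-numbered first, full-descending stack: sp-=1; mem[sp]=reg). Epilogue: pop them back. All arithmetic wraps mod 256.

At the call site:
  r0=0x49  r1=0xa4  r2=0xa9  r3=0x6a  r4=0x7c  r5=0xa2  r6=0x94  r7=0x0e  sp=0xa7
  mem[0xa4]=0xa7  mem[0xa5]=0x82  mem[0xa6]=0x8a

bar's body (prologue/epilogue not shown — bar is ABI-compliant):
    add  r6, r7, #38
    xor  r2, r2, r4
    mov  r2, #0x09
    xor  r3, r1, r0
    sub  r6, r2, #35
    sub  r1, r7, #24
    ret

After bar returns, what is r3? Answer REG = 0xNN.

REG = 0xed

prologue: push r1 -> mem[0xa6]=0xa4, sp=0xa6
prologue: push r2 -> mem[0xa5]=0xa9, sp=0xa5
body[0] add  r6, r7, #38 -> r6=0x34
body[1] xor  r2, r2, r4 -> r2=0xd5
body[2] mov  r2, #0x09 -> r2=0x09
body[3] xor  r3, r1, r0 -> r3=0xed
body[4] sub  r6, r2, #35 -> r6=0xe6
body[5] sub  r1, r7, #24 -> r1=0xf6
epilogue: pop r2=0xa9, sp=0xa6
epilogue: pop r1=0xa4, sp=0xa7
r3 is caller-saved -> body value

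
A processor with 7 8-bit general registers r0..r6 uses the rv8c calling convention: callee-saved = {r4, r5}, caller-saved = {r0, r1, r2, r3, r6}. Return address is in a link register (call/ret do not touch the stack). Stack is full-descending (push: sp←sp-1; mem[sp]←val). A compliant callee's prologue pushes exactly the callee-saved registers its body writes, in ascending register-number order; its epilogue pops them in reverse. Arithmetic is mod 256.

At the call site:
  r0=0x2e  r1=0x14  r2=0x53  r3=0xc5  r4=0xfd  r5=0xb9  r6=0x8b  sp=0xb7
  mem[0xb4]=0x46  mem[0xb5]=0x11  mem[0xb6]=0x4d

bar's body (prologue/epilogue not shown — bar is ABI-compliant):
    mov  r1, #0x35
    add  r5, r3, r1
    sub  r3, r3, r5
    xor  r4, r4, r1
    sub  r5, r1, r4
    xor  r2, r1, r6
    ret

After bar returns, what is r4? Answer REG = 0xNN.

REG = 0xfd

prologue: push r4 → mem[0xb6]=0xfd, sp=0xb6
prologue: push r5 → mem[0xb5]=0xb9, sp=0xb5
body[0] mov  r1, #0x35 → r1=0x35
body[1] add  r5, r3, r1 → r5=0xfa
body[2] sub  r3, r3, r5 → r3=0xcb
body[3] xor  r4, r4, r1 → r4=0xc8
body[4] sub  r5, r1, r4 → r5=0x6d
body[5] xor  r2, r1, r6 → r2=0xbe
epilogue: pop r5=0xb9, sp=0xb6
epilogue: pop r4=0xfd, sp=0xb7
r4 is callee-saved → restored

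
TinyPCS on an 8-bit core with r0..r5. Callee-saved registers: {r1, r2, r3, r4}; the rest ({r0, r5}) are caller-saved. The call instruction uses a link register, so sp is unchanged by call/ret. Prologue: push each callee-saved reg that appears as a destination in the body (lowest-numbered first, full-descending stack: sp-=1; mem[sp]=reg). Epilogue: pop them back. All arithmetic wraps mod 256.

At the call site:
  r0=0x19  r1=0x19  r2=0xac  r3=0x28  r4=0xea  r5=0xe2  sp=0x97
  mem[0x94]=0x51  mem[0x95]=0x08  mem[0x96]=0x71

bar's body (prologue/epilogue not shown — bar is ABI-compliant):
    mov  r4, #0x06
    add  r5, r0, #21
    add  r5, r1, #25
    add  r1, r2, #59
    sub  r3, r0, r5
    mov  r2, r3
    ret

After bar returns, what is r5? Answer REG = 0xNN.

REG = 0x32

prologue: push r1 → mem[0x96]=0x19, sp=0x96
prologue: push r2 → mem[0x95]=0xac, sp=0x95
prologue: push r3 → mem[0x94]=0x28, sp=0x94
prologue: push r4 → mem[0x93]=0xea, sp=0x93
body[0] mov  r4, #0x06 → r4=0x06
body[1] add  r5, r0, #21 → r5=0x2e
body[2] add  r5, r1, #25 → r5=0x32
body[3] add  r1, r2, #59 → r1=0xe7
body[4] sub  r3, r0, r5 → r3=0xe7
body[5] mov  r2, r3 → r2=0xe7
epilogue: pop r4=0xea, sp=0x94
epilogue: pop r3=0x28, sp=0x95
epilogue: pop r2=0xac, sp=0x96
epilogue: pop r1=0x19, sp=0x97
r5 is caller-saved → body value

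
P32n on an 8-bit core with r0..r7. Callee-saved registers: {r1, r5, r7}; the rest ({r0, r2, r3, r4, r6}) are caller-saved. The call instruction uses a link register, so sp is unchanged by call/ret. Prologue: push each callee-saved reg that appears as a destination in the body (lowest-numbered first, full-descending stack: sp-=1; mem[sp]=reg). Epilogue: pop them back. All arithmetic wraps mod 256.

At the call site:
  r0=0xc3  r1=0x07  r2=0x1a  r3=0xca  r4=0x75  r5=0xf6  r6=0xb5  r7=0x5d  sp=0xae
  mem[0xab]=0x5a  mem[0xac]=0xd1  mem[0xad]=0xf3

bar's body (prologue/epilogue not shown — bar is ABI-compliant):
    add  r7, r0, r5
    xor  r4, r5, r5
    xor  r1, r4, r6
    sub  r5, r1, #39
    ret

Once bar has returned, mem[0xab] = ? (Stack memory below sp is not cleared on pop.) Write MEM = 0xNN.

MEM = 0x5d

prologue: push r1 -> mem[0xad]=0x07, sp=0xad
prologue: push r5 -> mem[0xac]=0xf6, sp=0xac
prologue: push r7 -> mem[0xab]=0x5d, sp=0xab
body[0] add  r7, r0, r5 -> r7=0xb9
body[1] xor  r4, r5, r5 -> r4=0x00
body[2] xor  r1, r4, r6 -> r1=0xb5
body[3] sub  r5, r1, #39 -> r5=0x8e
epilogue: pop r7=0x5d, sp=0xac
epilogue: pop r5=0xf6, sp=0xad
epilogue: pop r1=0x07, sp=0xae
prologue pushed ['r1', 'r5', 'r7'] at ['0xad', '0xac', '0xab']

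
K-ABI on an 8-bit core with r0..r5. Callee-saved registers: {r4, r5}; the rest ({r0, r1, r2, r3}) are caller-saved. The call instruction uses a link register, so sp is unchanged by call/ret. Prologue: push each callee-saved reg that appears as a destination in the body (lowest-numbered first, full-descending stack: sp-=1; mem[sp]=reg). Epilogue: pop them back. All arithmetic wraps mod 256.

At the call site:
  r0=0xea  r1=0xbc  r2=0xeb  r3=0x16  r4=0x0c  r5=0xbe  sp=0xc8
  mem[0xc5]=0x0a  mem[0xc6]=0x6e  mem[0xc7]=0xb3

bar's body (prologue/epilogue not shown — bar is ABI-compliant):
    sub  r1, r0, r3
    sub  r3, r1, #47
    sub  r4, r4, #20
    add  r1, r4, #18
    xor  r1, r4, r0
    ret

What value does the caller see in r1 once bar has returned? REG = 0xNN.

prologue: push r4 -> mem[0xc7]=0x0c, sp=0xc7
body[0] sub  r1, r0, r3 -> r1=0xd4
body[1] sub  r3, r1, #47 -> r3=0xa5
body[2] sub  r4, r4, #20 -> r4=0xf8
body[3] add  r1, r4, #18 -> r1=0x0a
body[4] xor  r1, r4, r0 -> r1=0x12
epilogue: pop r4=0x0c, sp=0xc8
r1 is caller-saved -> body value

REG = 0x12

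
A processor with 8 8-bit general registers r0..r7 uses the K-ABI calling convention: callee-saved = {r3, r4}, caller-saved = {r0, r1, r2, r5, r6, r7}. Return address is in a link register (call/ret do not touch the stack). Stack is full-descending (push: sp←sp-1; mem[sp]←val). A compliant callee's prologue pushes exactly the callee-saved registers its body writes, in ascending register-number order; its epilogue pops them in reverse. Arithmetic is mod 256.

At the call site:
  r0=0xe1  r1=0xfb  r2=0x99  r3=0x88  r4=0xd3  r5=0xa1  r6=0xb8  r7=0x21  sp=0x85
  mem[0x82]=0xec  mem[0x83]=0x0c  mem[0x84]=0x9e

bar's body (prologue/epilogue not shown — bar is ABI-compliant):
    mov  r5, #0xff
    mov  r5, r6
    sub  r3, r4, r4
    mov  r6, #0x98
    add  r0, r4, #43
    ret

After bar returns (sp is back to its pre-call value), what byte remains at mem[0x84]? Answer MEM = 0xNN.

MEM = 0x88

prologue: push r3 -> mem[0x84]=0x88, sp=0x84
body[0] mov  r5, #0xff -> r5=0xff
body[1] mov  r5, r6 -> r5=0xb8
body[2] sub  r3, r4, r4 -> r3=0x00
body[3] mov  r6, #0x98 -> r6=0x98
body[4] add  r0, r4, #43 -> r0=0xfe
epilogue: pop r3=0x88, sp=0x85
prologue pushed ['r3'] at ['0x84']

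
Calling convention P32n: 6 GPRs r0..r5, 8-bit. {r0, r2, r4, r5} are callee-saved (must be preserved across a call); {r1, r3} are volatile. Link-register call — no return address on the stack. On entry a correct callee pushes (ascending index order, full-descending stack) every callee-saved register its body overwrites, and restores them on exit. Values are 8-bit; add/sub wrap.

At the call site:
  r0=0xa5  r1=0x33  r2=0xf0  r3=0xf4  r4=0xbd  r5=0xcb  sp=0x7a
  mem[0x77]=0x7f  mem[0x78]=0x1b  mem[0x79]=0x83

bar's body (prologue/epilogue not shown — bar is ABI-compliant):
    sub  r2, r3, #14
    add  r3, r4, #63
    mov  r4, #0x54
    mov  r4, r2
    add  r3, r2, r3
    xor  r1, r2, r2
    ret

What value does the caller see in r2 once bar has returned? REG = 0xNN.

prologue: push r2 -> mem[0x79]=0xf0, sp=0x79
prologue: push r4 -> mem[0x78]=0xbd, sp=0x78
body[0] sub  r2, r3, #14 -> r2=0xe6
body[1] add  r3, r4, #63 -> r3=0xfc
body[2] mov  r4, #0x54 -> r4=0x54
body[3] mov  r4, r2 -> r4=0xe6
body[4] add  r3, r2, r3 -> r3=0xe2
body[5] xor  r1, r2, r2 -> r1=0x00
epilogue: pop r4=0xbd, sp=0x79
epilogue: pop r2=0xf0, sp=0x7a
r2 is callee-saved -> restored

REG = 0xf0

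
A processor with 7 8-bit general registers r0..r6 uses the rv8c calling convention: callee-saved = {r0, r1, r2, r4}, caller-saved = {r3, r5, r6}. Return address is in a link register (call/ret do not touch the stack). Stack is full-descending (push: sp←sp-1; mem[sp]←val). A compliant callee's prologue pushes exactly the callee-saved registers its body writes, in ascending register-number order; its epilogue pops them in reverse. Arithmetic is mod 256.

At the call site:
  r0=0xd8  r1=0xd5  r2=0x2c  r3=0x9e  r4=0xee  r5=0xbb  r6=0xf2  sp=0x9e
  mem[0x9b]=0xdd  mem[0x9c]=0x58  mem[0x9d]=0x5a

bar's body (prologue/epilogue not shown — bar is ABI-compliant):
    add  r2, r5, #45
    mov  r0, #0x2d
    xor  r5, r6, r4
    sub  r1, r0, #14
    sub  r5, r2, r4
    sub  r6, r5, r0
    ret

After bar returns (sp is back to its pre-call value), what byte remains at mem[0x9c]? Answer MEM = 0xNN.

MEM = 0xd5

prologue: push r0 -> mem[0x9d]=0xd8, sp=0x9d
prologue: push r1 -> mem[0x9c]=0xd5, sp=0x9c
prologue: push r2 -> mem[0x9b]=0x2c, sp=0x9b
body[0] add  r2, r5, #45 -> r2=0xe8
body[1] mov  r0, #0x2d -> r0=0x2d
body[2] xor  r5, r6, r4 -> r5=0x1c
body[3] sub  r1, r0, #14 -> r1=0x1f
body[4] sub  r5, r2, r4 -> r5=0xfa
body[5] sub  r6, r5, r0 -> r6=0xcd
epilogue: pop r2=0x2c, sp=0x9c
epilogue: pop r1=0xd5, sp=0x9d
epilogue: pop r0=0xd8, sp=0x9e
prologue pushed ['r0', 'r1', 'r2'] at ['0x9d', '0x9c', '0x9b']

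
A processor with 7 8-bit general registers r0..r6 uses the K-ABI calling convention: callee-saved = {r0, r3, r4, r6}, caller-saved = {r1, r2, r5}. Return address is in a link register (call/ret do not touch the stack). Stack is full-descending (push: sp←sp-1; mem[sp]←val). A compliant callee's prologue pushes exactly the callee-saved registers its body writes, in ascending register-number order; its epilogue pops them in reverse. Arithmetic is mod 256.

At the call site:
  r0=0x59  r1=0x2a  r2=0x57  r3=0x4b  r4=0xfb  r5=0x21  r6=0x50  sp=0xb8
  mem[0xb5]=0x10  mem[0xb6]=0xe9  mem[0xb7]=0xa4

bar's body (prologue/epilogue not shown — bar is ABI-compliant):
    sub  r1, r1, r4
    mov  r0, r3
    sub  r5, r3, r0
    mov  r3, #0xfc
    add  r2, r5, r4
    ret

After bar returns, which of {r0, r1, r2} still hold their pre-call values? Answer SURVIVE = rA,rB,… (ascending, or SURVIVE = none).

prologue: push r0 -> mem[0xb7]=0x59, sp=0xb7
prologue: push r3 -> mem[0xb6]=0x4b, sp=0xb6
body[0] sub  r1, r1, r4 -> r1=0x2f
body[1] mov  r0, r3 -> r0=0x4b
body[2] sub  r5, r3, r0 -> r5=0x00
body[3] mov  r3, #0xfc -> r3=0xfc
body[4] add  r2, r5, r4 -> r2=0xfb
epilogue: pop r3=0x4b, sp=0xb7
epilogue: pop r0=0x59, sp=0xb8
r0: callee-saved, written=True
r1: caller-saved, written=True
r2: caller-saved, written=True

SURVIVE = r0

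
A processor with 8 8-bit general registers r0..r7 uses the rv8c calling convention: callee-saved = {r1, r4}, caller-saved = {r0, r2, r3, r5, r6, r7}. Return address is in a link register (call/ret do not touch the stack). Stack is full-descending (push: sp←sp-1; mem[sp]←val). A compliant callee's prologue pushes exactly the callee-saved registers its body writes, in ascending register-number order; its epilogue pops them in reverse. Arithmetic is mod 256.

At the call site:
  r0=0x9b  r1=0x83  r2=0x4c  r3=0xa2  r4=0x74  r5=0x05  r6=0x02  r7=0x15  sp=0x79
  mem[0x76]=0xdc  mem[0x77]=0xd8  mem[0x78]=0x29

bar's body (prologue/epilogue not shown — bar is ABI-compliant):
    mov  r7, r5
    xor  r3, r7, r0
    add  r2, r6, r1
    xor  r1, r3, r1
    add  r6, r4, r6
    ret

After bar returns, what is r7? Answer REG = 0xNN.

prologue: push r1 → mem[0x78]=0x83, sp=0x78
body[0] mov  r7, r5 → r7=0x05
body[1] xor  r3, r7, r0 → r3=0x9e
body[2] add  r2, r6, r1 → r2=0x85
body[3] xor  r1, r3, r1 → r1=0x1d
body[4] add  r6, r4, r6 → r6=0x76
epilogue: pop r1=0x83, sp=0x79
r7 is caller-saved → body value

REG = 0x05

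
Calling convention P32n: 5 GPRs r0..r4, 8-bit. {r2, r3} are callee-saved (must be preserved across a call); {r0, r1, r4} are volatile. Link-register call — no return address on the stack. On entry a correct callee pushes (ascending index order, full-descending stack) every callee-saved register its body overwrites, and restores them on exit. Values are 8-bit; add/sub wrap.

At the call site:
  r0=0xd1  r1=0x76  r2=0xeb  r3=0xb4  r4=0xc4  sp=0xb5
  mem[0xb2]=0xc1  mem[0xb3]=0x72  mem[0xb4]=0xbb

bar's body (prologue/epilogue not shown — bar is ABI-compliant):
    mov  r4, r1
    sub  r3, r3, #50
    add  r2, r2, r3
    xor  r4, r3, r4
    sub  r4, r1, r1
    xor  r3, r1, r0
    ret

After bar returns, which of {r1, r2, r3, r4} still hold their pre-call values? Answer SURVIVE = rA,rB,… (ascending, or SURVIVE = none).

SURVIVE = r1,r2,r3

prologue: push r2 → mem[0xb4]=0xeb, sp=0xb4
prologue: push r3 → mem[0xb3]=0xb4, sp=0xb3
body[0] mov  r4, r1 → r4=0x76
body[1] sub  r3, r3, #50 → r3=0x82
body[2] add  r2, r2, r3 → r2=0x6d
body[3] xor  r4, r3, r4 → r4=0xf4
body[4] sub  r4, r1, r1 → r4=0x00
body[5] xor  r3, r1, r0 → r3=0xa7
epilogue: pop r3=0xb4, sp=0xb4
epilogue: pop r2=0xeb, sp=0xb5
r1: caller-saved, written=False
r2: callee-saved, written=True
r3: callee-saved, written=True
r4: caller-saved, written=True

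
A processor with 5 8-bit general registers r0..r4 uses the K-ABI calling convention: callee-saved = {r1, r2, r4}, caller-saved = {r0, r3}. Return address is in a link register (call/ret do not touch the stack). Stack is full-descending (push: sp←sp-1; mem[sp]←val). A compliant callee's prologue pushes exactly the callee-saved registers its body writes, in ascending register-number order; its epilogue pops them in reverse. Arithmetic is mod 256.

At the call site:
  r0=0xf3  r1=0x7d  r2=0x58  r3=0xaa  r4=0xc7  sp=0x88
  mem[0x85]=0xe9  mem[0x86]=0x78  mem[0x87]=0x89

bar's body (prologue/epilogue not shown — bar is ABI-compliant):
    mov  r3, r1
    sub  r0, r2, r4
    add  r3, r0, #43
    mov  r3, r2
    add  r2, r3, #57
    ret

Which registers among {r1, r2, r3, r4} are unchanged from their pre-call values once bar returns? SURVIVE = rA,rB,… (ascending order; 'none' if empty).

SURVIVE = r1,r2,r4

prologue: push r2 -> mem[0x87]=0x58, sp=0x87
body[0] mov  r3, r1 -> r3=0x7d
body[1] sub  r0, r2, r4 -> r0=0x91
body[2] add  r3, r0, #43 -> r3=0xbc
body[3] mov  r3, r2 -> r3=0x58
body[4] add  r2, r3, #57 -> r2=0x91
epilogue: pop r2=0x58, sp=0x88
r1: callee-saved, written=False
r2: callee-saved, written=True
r3: caller-saved, written=True
r4: callee-saved, written=False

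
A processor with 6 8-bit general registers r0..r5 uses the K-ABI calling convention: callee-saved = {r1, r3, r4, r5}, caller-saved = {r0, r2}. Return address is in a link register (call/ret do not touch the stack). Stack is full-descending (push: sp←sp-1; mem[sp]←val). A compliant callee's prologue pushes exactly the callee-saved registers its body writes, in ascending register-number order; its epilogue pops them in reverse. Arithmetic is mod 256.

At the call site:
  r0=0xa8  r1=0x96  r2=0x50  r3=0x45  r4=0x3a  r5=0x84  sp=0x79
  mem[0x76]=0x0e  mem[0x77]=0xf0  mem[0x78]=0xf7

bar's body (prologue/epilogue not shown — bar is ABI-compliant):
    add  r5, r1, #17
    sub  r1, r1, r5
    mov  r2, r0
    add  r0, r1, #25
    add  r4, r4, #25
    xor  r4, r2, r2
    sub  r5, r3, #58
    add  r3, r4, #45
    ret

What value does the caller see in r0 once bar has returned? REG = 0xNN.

prologue: push r1 -> mem[0x78]=0x96, sp=0x78
prologue: push r3 -> mem[0x77]=0x45, sp=0x77
prologue: push r4 -> mem[0x76]=0x3a, sp=0x76
prologue: push r5 -> mem[0x75]=0x84, sp=0x75
body[0] add  r5, r1, #17 -> r5=0xa7
body[1] sub  r1, r1, r5 -> r1=0xef
body[2] mov  r2, r0 -> r2=0xa8
body[3] add  r0, r1, #25 -> r0=0x08
body[4] add  r4, r4, #25 -> r4=0x53
body[5] xor  r4, r2, r2 -> r4=0x00
body[6] sub  r5, r3, #58 -> r5=0x0b
body[7] add  r3, r4, #45 -> r3=0x2d
epilogue: pop r5=0x84, sp=0x76
epilogue: pop r4=0x3a, sp=0x77
epilogue: pop r3=0x45, sp=0x78
epilogue: pop r1=0x96, sp=0x79
r0 is caller-saved -> body value

REG = 0x08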